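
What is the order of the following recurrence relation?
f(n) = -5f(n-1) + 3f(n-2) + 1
The order is the largest lag k for which f(n-k) appears. Here the deepest term is f(n-2) (the 1 term is non-homogeneous and does not affect the order), so the order is 2.

Order 2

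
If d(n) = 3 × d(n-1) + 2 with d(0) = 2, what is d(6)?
Computing step by step:
d(0) = 2
d(1) = 3 × 2 + 2 = 8
d(2) = 3 × 8 + 2 = 26
d(3) = 3 × 26 + 2 = 80
d(4) = 3 × 80 + 2 = 242
d(5) = 3 × 242 + 2 = 728
d(6) = 3 × 728 + 2 = 2186

2186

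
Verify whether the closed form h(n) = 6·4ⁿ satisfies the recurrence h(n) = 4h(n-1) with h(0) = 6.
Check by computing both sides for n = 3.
From the recurrence with h(0) = 6:
  h(0) = 6, h(1) = 24, h(2) = 96, h(3) = 384
  so the recurrence gives h(3) = 384.
From the proposed closed form h(n) = 6·4ⁿ:
  h(3) = 384.
Both sides give 384 at n = 3, and the initial condition(s) match, so the closed form is consistent.

Yes, the closed form is correct.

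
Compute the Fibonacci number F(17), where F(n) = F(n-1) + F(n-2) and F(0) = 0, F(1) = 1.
Computing the sequence terms:
0, 1, 1, 2, 3, 5, 8, 13, 21, 34, 55, 89, 144, 233, 377, 610, 987, 1597

1597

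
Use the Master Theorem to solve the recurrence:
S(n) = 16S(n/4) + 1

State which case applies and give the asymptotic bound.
Master Theorem template: S(n) = a·S(n/b) + f(n).
Here: a=16, b=4, f(n)=1
Compute log_b(a) = log_4(16) = 2.
f(n) = 1 = O(n^(2-ε)) with ε = 2. Case 1: S(n) = Θ(n^log_b(a)) = Θ(n^2).

Case 1: S(n) = Θ(n^2)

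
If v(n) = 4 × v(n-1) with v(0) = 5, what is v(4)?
Computing step by step:
v(0) = 5
v(1) = 4 × 5 = 20
v(2) = 4 × 20 = 80
v(3) = 4 × 80 = 320
v(4) = 4 × 320 = 1280

1280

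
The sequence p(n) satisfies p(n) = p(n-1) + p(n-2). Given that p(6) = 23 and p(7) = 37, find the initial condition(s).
Work backwards using p(k) = p(k+2) - p(k+1):
p(5) = p(7) - p(6) = 37 - 23 = 14
p(4) = p(6) - p(5) = 23 - 14 = 9
p(3) = p(5) - p(4) = 14 - 9 = 5
p(2) = p(4) - p(3) = 9 - 5 = 4
p(1) = p(3) - p(2) = 5 - 4 = 1
p(0) = p(2) - p(1) = 4 - 1 = 3

p(0) = 3, p(1) = 1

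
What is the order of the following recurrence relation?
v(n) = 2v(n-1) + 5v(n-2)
The order is the largest lag k for which v(n-k) appears. Here the deepest term is v(n-2), so the order is 2.

Order 2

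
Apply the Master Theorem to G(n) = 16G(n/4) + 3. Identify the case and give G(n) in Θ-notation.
Master Theorem template: G(n) = a·G(n/b) + f(n).
Here: a=16, b=4, f(n)=3
Compute log_b(a) = log_4(16) = 2.
f(n) = 3 = O(n^(2-ε)) with ε = 2. Case 1: G(n) = Θ(n^log_b(a)) = Θ(n^2).

Case 1: G(n) = Θ(n^2)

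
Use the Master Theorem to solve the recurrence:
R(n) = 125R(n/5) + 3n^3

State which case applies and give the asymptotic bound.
Master Theorem template: R(n) = a·R(n/b) + f(n).
Here: a=125, b=5, f(n)=3n^3
Compute log_b(a) = log_5(125) = 3.
f(n) = 3n^3 = Θ(n^3). Case 2: R(n) = Θ(n^3 log n).

Case 2: R(n) = Θ(n^3 log n)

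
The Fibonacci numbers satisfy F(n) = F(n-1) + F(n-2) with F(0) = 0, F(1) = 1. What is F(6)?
Computing the sequence terms:
0, 1, 1, 2, 3, 5, 8

8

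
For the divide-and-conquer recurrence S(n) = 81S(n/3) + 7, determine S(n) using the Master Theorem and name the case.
Master Theorem template: S(n) = a·S(n/b) + f(n).
Here: a=81, b=3, f(n)=7
Compute log_b(a) = log_3(81) = 4.
f(n) = 7 = O(n^(4-ε)) with ε = 4. Case 1: S(n) = Θ(n^log_b(a)) = Θ(n^4).

Case 1: S(n) = Θ(n^4)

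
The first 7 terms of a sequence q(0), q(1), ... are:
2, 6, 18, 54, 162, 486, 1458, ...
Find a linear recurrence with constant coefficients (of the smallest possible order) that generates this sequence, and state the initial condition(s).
Look for the lowest-order linear relation among consecutive terms.
Observation: each term is 3× the previous.
Check at n=2: 3·6 = 18. ✓

q(n) = 3 × q(n-1), q(0) = 2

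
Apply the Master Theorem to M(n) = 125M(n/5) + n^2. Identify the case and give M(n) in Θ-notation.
Master Theorem template: M(n) = a·M(n/b) + f(n).
Here: a=125, b=5, f(n)=n^2
Compute log_b(a) = log_5(125) = 3.
f(n) = n^2 = O(n^(3-ε)) with ε = 1. Case 1: M(n) = Θ(n^log_b(a)) = Θ(n^3).

Case 1: M(n) = Θ(n^3)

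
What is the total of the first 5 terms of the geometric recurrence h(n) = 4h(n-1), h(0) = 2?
Computing the sequence terms: 2, 8, 32, 128, 512
Adding these values together:

682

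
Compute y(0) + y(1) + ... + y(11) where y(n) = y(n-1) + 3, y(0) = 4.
Computing the sequence terms: 4, 7, 10, 13, 16, 19, 22, 25, 28, 31, 34, 37
Adding these values together:

246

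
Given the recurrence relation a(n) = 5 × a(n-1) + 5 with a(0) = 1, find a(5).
Computing step by step:
a(0) = 1
a(1) = 5 × 1 + 5 = 10
a(2) = 5 × 10 + 5 = 55
a(3) = 5 × 55 + 5 = 280
a(4) = 5 × 280 + 5 = 1405
a(5) = 5 × 1405 + 5 = 7030

7030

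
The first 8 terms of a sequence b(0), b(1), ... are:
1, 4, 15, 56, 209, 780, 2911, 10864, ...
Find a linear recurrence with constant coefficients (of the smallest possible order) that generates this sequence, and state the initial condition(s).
Look for the lowest-order linear relation among consecutive terms.
Observation: b(n) - 4·b(n-1) - (-1)·b(n-2) = 0 holds for the shown terms, and no order-1 relation b(n) = α·b(n-1) + β fits.
Check at n=3: 4·15 + (-1)·4 = 56. ✓

b(n) = 4b(n-1) - b(n-2), b(0) = 1, b(1) = 4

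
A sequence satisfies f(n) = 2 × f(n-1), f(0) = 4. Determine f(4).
Computing step by step:
f(0) = 4
f(1) = 2 × 4 = 8
f(2) = 2 × 8 = 16
f(3) = 2 × 16 = 32
f(4) = 2 × 32 = 64

64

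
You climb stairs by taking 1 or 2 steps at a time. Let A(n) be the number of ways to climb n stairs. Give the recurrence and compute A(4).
Condition on the size of the last step (1 to 2): before it there were n-1, …, n-2 stairs climbed, and these cases are disjoint, so A(n) = A(n-1) + A(n-2) (Fibonacci-type sequence).
Initial conditions by direct count (compositions of i into parts ≤ 2): A(1) = 1; A(2) = 2.
Iterating the recurrence: A(3) = 3, A(4) = 5.

A(n) = A(n-1) + A(n-2), A(1) = 1, A(2) = 2; A(4) = 5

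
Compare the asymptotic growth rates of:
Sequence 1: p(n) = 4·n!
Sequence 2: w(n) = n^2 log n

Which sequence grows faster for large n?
Comparing growth rates:
Growth-rate hierarchy: log n ≺ any polynomial ≺ any exponential cⁿ (c>1) ≺ n! ≺ nⁿ.
factorial dominates polynomial degree 2 (with log factor) asymptotically.

p(n) grows faster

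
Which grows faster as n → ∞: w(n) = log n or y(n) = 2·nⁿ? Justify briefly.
Comparing growth rates:
Growth-rate hierarchy: log n ≺ any polynomial ≺ any exponential cⁿ (c>1) ≺ n! ≺ nⁿ.
super-exponential nⁿ dominates logarithmic asymptotically.

y(n) grows faster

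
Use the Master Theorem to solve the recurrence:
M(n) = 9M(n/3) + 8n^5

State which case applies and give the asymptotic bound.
Master Theorem template: M(n) = a·M(n/b) + f(n).
Here: a=9, b=3, f(n)=8n^5
Compute log_b(a) = log_3(9) = 2.
f(n) = 8n^5 = Ω(n^(2+ε)) with ε = 3, and the regularity condition holds (a·f(n/b) = (a/b^5)·f(n) with a/b^5 = 3^-3 < 1). Case 3: M(n) = Θ(f(n)) = Θ(n^5).

Case 3: M(n) = Θ(n^5)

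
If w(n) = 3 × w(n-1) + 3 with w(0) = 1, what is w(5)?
Computing step by step:
w(0) = 1
w(1) = 3 × 1 + 3 = 6
w(2) = 3 × 6 + 3 = 21
w(3) = 3 × 21 + 3 = 66
w(4) = 3 × 66 + 3 = 201
w(5) = 3 × 201 + 3 = 606

606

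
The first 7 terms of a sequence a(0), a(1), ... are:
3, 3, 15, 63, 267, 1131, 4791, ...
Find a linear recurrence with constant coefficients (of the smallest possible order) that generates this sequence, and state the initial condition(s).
Look for the lowest-order linear relation among consecutive terms.
Observation: a(n) - 4·a(n-1) - (1)·a(n-2) = 0 holds for the shown terms, and no order-1 relation a(n) = α·a(n-1) + β fits.
Check at n=3: 4·15 + (1)·3 = 63. ✓

a(n) = 4a(n-1) + a(n-2), a(0) = 3, a(1) = 3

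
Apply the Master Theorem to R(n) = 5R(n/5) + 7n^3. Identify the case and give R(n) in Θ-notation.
Master Theorem template: R(n) = a·R(n/b) + f(n).
Here: a=5, b=5, f(n)=7n^3
Compute log_b(a) = log_5(5) = 1.
f(n) = 7n^3 = Ω(n^(1+ε)) with ε = 2, and the regularity condition holds (a·f(n/b) = (a/b^3)·f(n) with a/b^3 = 5^-2 < 1). Case 3: R(n) = Θ(f(n)) = Θ(n^3).

Case 3: R(n) = Θ(n^3)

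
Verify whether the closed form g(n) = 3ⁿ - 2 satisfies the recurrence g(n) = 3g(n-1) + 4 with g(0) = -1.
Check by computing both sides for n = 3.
From the recurrence with g(0) = -1:
  g(0) = -1, g(1) = 1, g(2) = 7, g(3) = 25
  so the recurrence gives g(3) = 25.
From the proposed closed form g(n) = 3ⁿ - 2:
  g(3) = 25.
Both sides give 25 at n = 3, and the initial condition(s) match, so the closed form is consistent.

Yes, the closed form is correct.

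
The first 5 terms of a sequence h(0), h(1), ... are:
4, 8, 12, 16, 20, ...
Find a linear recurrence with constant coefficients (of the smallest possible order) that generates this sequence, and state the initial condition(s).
Look for the lowest-order linear relation among consecutive terms.
Observation: consecutive differences are constant (= 4).
Check at n=2: 1·8 + 4 = 12. ✓

h(n) = h(n-1) + 4, h(0) = 4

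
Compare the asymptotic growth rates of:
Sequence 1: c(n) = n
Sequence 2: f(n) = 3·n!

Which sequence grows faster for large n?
Comparing growth rates:
Growth-rate hierarchy: log n ≺ any polynomial ≺ any exponential cⁿ (c>1) ≺ n! ≺ nⁿ.
factorial dominates polynomial degree 1 asymptotically.

f(n) grows faster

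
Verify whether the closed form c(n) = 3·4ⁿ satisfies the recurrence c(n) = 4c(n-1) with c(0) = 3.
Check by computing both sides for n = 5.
From the recurrence with c(0) = 3:
  c(0) = 3, c(1) = 12, c(2) = 48, c(3) = 192, c(4) = 768, c(5) = 3072
  so the recurrence gives c(5) = 3072.
From the proposed closed form c(n) = 3·4ⁿ:
  c(5) = 3072.
Both sides give 3072 at n = 5, and the initial condition(s) match, so the closed form is consistent.

Yes, the closed form is correct.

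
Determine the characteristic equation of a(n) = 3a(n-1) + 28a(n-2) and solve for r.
Substitute a(n) = rⁿ and divide through by rⁿ⁻²: r² - 3r - 28 = 0
Factor: (r - 7)(r + 4) = 0, so r = 7, -4.
General solution: a(n) = A·7ⁿ + B·(-4)ⁿ

Characteristic: r² - 3r - 28 = 0, Roots: r = 7, -4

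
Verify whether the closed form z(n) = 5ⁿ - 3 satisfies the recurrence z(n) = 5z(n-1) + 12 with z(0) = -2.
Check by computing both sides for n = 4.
From the recurrence with z(0) = -2:
  z(0) = -2, z(1) = 2, z(2) = 22, z(3) = 122, z(4) = 622
  so the recurrence gives z(4) = 622.
From the proposed closed form z(n) = 5ⁿ - 3:
  z(4) = 622.
Both sides give 622 at n = 4, and the initial condition(s) match, so the closed form is consistent.

Yes, the closed form is correct.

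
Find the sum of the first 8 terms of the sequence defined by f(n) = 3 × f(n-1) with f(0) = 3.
Computing the sequence terms: 3, 9, 27, 81, 243, 729, 2187, 6561
Adding these values together:

9840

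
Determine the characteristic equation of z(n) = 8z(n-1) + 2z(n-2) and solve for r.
Substitute z(n) = rⁿ and divide through by rⁿ⁻²: r² - 8r - 2 = 0
Discriminant: 8² + 4·2 = 72, not a perfect square, so by the quadratic formula r = (8 ± √72)/2.
General solution: z(n) = A·r₁ⁿ + B·r₂ⁿ where r₁,r₂ = (8 ± √72)/2

Characteristic: r² - 8r - 2 = 0, Roots: r = (8 ± √72)/2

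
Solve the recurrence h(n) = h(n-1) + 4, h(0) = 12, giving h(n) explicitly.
Recurrence: h(n) = h(n-1) + 4, initial: h(0) = 12.
Each step adds 4, so h(n) = h(0) + 4n = 4n + 12.

h(n) = 4n + 12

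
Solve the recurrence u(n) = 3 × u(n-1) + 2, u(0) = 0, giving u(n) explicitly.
Recurrence: u(n) = 3 × u(n-1) + 2, initial: u(0) = 0.
Try u(n) = A·3ⁿ + C. Substituting: A·3ⁿ + C = 3(A·3ⁿ⁻¹ + C) + 2 = A·3ⁿ + 3C + 2, so C = 3C + 2, giving C = -1. Then u(0) = A - 1 = 0 gives A = 1.

u(n) = 3ⁿ - 1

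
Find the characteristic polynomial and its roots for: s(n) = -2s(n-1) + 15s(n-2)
Substitute s(n) = rⁿ and divide through by rⁿ⁻²: r² + 2r - 15 = 0
Factor: (r - 3)(r + 5) = 0, so r = 3, -5.
General solution: s(n) = A·3ⁿ + B·(-5)ⁿ

Characteristic: r² + 2r - 15 = 0, Roots: r = 3, -5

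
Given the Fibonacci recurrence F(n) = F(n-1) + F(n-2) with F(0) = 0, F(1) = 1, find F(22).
Computing the sequence terms:
0, 1, 1, 2, 3, 5, 8, 13, 21, 34, 55, 89, 144, 233, 377, 610, 987, 1597, 2584, 4181, 6765, 10946, 17711

17711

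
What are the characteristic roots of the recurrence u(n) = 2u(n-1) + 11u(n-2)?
Substitute u(n) = rⁿ and divide through by rⁿ⁻²: r² - 2r - 11 = 0
Discriminant: 2² + 4·11 = 48, not a perfect square, so by the quadratic formula r = (2 ± √48)/2.
General solution: u(n) = A·r₁ⁿ + B·r₂ⁿ where r₁,r₂ = (2 ± √48)/2

Characteristic: r² - 2r - 11 = 0, Roots: r = (2 ± √48)/2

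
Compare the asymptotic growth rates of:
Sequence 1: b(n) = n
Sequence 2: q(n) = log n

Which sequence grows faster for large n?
Comparing growth rates:
Growth-rate hierarchy: log n ≺ any polynomial ≺ any exponential cⁿ (c>1) ≺ n! ≺ nⁿ.
polynomial degree 1 dominates logarithmic asymptotically.

b(n) grows faster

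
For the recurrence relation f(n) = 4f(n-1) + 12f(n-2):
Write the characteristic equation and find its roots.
Substitute f(n) = rⁿ and divide through by rⁿ⁻²: r² - 4r - 12 = 0
Factor: (r - 6)(r + 2) = 0, so r = 6, -2.
General solution: f(n) = A·6ⁿ + B·(-2)ⁿ

Characteristic: r² - 4r - 12 = 0, Roots: r = 6, -2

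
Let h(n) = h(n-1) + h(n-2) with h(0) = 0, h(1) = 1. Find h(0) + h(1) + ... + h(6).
Computing the sequence terms: 0, 1, 1, 2, 3, 5, 8
Adding these values together:

20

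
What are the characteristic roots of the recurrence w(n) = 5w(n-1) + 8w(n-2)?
Substitute w(n) = rⁿ and divide through by rⁿ⁻²: r² - 5r - 8 = 0
Discriminant: 5² + 4·8 = 57, not a perfect square, so by the quadratic formula r = (5 ± √57)/2.
General solution: w(n) = A·r₁ⁿ + B·r₂ⁿ where r₁,r₂ = (5 ± √57)/2

Characteristic: r² - 5r - 8 = 0, Roots: r = (5 ± √57)/2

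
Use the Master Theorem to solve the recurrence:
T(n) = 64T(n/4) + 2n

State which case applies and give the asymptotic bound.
Master Theorem template: T(n) = a·T(n/b) + f(n).
Here: a=64, b=4, f(n)=2n
Compute log_b(a) = log_4(64) = 3.
f(n) = 2n = O(n^(3-ε)) with ε = 2. Case 1: T(n) = Θ(n^log_b(a)) = Θ(n^3).

Case 1: T(n) = Θ(n^3)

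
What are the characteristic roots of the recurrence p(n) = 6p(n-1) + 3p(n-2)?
Substitute p(n) = rⁿ and divide through by rⁿ⁻²: r² - 6r - 3 = 0
Discriminant: 6² + 4·3 = 48, not a perfect square, so by the quadratic formula r = (6 ± √48)/2.
General solution: p(n) = A·r₁ⁿ + B·r₂ⁿ where r₁,r₂ = (6 ± √48)/2

Characteristic: r² - 6r - 3 = 0, Roots: r = (6 ± √48)/2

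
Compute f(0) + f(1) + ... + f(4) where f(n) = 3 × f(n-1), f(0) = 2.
Computing the sequence terms: 2, 6, 18, 54, 162
Adding these values together:

242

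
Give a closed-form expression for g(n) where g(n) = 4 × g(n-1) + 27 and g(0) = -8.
Recurrence: g(n) = 4 × g(n-1) + 27, initial: g(0) = -8.
Try g(n) = A·4ⁿ + C. Substituting: A·4ⁿ + C = 4(A·4ⁿ⁻¹ + C) + 27 = A·4ⁿ + 4C + 27, so C = 4C + 27, giving C = -9. Then g(0) = A - 9 = -8 gives A = 1.

g(n) = 4ⁿ - 9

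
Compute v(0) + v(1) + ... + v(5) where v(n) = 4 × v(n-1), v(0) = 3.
Computing the sequence terms: 3, 12, 48, 192, 768, 3072
Adding these values together:

4095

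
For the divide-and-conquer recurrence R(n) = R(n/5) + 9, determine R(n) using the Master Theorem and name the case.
Master Theorem template: R(n) = a·R(n/b) + f(n).
Here: a=1, b=5, f(n)=9
Compute log_b(a) = log_5(1) = 0.
f(n) = 9 = Θ(1). Case 2: R(n) = Θ(log n).

Case 2: R(n) = Θ(log n)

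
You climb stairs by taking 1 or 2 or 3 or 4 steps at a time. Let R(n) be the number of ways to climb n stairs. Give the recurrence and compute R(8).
Condition on the size of the last step (1 to 4): before it there were n-1, …, n-4 stairs climbed, and these cases are disjoint, so R(n) = R(n-1) + R(n-2) + R(n-3) + R(n-4) (order-4 linear recurrence).
Initial conditions by direct count (compositions of i into parts ≤ 4): R(1) = 1; R(2) = 2; R(3) = 4; R(4) = 8.
Iterating the recurrence: R(5) = 15, R(6) = 29, R(7) = 56, R(8) = 108.

R(n) = R(n-1) + R(n-2) + R(n-3) + R(n-4), R(1) = 1, R(2) = 2, R(3) = 4, R(4) = 8; R(8) = 108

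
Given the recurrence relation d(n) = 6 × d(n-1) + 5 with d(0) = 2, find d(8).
Computing step by step:
d(0) = 2
d(1) = 6 × 2 + 5 = 17
d(2) = 6 × 17 + 5 = 107
d(3) = 6 × 107 + 5 = 647
d(4) = 6 × 647 + 5 = 3887
d(5) = 6 × 3887 + 5 = 23327
d(6) = 6 × 23327 + 5 = 139967
d(7) = 6 × 139967 + 5 = 839807
d(8) = 6 × 839807 + 5 = 5038847

5038847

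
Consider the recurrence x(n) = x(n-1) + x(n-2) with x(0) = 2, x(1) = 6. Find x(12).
Computing the sequence terms:
2, 6, 8, 14, 22, 36, 58, 94, 152, 246, 398, 644, 1042

1042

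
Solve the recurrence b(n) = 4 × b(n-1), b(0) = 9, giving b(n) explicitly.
Recurrence: b(n) = 4 × b(n-1), initial: b(0) = 9.
Each term is 4 times the previous, so this is geometric with ratio 4. After n steps: b(n) = b(0)·4ⁿ = 9·4ⁿ.

b(n) = 9·4ⁿ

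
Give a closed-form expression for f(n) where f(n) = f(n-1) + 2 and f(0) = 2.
Recurrence: f(n) = f(n-1) + 2, initial: f(0) = 2.
Each step adds 2, so f(n) = f(0) + 2n = 2n + 2.

f(n) = 2n + 2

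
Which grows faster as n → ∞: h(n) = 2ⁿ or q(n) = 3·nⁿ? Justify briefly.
Comparing growth rates:
Growth-rate hierarchy: log n ≺ any polynomial ≺ any exponential cⁿ (c>1) ≺ n! ≺ nⁿ.
super-exponential nⁿ dominates exponential base 2 asymptotically.

q(n) grows faster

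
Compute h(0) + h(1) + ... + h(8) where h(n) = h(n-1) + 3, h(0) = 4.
Computing the sequence terms: 4, 7, 10, 13, 16, 19, 22, 25, 28
Adding these values together:

144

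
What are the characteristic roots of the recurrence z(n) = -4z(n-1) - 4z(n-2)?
Substitute z(n) = rⁿ and divide through by rⁿ⁻²: r² + 4r + 4 = 0
Factor: (r + 2)² = 0, so r = -2 (double root).
General solution: z(n) = (A + Bn)·(-2)ⁿ

Characteristic: r² + 4r + 4 = 0, Roots: r = -2 (double root)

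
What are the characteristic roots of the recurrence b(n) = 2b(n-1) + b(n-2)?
Substitute b(n) = rⁿ and divide through by rⁿ⁻²: r² - 2r - 1 = 0
Discriminant: 2² + 4·1 = 8, not a perfect square, so by the quadratic formula r = (2 ± √8)/2.
General solution: b(n) = A·r₁ⁿ + B·r₂ⁿ where r₁,r₂ = (2 ± √8)/2

Characteristic: r² - 2r - 1 = 0, Roots: r = (2 ± √8)/2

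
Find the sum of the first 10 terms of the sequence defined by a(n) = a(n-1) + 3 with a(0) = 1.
Computing the sequence terms: 1, 4, 7, 10, 13, 16, 19, 22, 25, 28
Adding these values together:

145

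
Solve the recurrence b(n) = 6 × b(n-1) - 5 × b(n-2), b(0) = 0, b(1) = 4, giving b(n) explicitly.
Recurrence: b(n) = 6 × b(n-1) - 5 × b(n-2), initial: b(0) = 0, b(1) = 4.
Characteristic equation: r² - 6r + 5 = 0, which factors as (r - 5)(r - 1) = 0, so r = 5, 1. General solution b(n) = A·5ⁿ + B·1ⁿ. From b(0) = 0: A + B = 0. From b(1) = 4: 5A + 1B = 4. Solving gives A = 1, B = -1.

b(n) = 5ⁿ - 1ⁿ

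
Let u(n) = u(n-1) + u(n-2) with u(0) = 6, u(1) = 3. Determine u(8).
Computing the sequence terms:
6, 3, 9, 12, 21, 33, 54, 87, 141

141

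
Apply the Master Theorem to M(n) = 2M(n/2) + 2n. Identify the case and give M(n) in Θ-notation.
Master Theorem template: M(n) = a·M(n/b) + f(n).
Here: a=2, b=2, f(n)=2n
Compute log_b(a) = log_2(2) = 1.
f(n) = 2n = Θ(n). Case 2: M(n) = Θ(n log n).

Case 2: M(n) = Θ(n log n)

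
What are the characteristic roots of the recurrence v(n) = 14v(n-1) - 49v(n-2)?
Substitute v(n) = rⁿ and divide through by rⁿ⁻²: r² - 14r + 49 = 0
Factor: (r - 7)² = 0, so r = 7 (double root).
General solution: v(n) = (A + Bn)·7ⁿ

Characteristic: r² - 14r + 49 = 0, Roots: r = 7 (double root)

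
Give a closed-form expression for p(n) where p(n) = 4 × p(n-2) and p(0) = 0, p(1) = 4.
Recurrence: p(n) = 4 × p(n-2), initial: p(0) = 0, p(1) = 4.
Characteristic equation: r² - 4 = 0, which factors as (r - 2)(r + 2) = 0, so r = 2, -2. General solution p(n) = A·2ⁿ + B·(-2)ⁿ. From p(0) = 0: A + B = 0. From p(1) = 4: 2A - 2B = 4. Solving gives A = 1, B = -1.

p(n) = 2ⁿ - (-2)ⁿ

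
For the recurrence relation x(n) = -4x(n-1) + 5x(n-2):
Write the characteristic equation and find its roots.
Substitute x(n) = rⁿ and divide through by rⁿ⁻²: r² + 4r - 5 = 0
Factor: (r - 1)(r + 5) = 0, so r = 1, -5.
General solution: x(n) = A·1ⁿ + B·(-5)ⁿ

Characteristic: r² + 4r - 5 = 0, Roots: r = 1, -5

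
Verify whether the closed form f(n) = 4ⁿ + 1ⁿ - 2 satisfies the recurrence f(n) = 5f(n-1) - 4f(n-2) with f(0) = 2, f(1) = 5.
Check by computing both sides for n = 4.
From the recurrence with f(0) = 2, f(1) = 5:
  f(0) = 2, f(1) = 5, f(2) = 17, f(3) = 65, f(4) = 257
  so the recurrence gives f(4) = 257.
From the proposed closed form f(n) = 4ⁿ + 1ⁿ - 2:
  f(4) = 255.
The recurrence gives 257 but the closed form gives 255, so the closed form does not satisfy the recurrence.

No, the closed form is incorrect.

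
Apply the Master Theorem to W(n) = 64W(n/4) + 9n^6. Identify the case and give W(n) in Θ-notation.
Master Theorem template: W(n) = a·W(n/b) + f(n).
Here: a=64, b=4, f(n)=9n^6
Compute log_b(a) = log_4(64) = 3.
f(n) = 9n^6 = Ω(n^(3+ε)) with ε = 3, and the regularity condition holds (a·f(n/b) = (a/b^6)·f(n) with a/b^6 = 4^-3 < 1). Case 3: W(n) = Θ(f(n)) = Θ(n^6).

Case 3: W(n) = Θ(n^6)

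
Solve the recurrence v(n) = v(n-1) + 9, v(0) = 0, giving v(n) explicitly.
Recurrence: v(n) = v(n-1) + 9, initial: v(0) = 0.
Each step adds 9, so v(n) = v(0) + 9n = 9n.

v(n) = 9n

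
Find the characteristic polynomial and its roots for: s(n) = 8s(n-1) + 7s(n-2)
Substitute s(n) = rⁿ and divide through by rⁿ⁻²: r² - 8r - 7 = 0
Discriminant: 8² + 4·7 = 92, not a perfect square, so by the quadratic formula r = (8 ± √92)/2.
General solution: s(n) = A·r₁ⁿ + B·r₂ⁿ where r₁,r₂ = (8 ± √92)/2

Characteristic: r² - 8r - 7 = 0, Roots: r = (8 ± √92)/2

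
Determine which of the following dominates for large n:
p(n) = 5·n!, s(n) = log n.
Comparing growth rates:
Growth-rate hierarchy: log n ≺ any polynomial ≺ any exponential cⁿ (c>1) ≺ n! ≺ nⁿ.
factorial dominates logarithmic asymptotically.

p(n) grows faster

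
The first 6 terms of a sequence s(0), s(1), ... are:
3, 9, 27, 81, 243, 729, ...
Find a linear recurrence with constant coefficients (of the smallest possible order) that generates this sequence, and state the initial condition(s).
Look for the lowest-order linear relation among consecutive terms.
Observation: each term is 3× the previous.
Check at n=2: 3·9 = 27. ✓

s(n) = 3 × s(n-1), s(0) = 3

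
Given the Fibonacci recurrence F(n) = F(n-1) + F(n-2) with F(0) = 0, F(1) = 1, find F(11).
Computing the sequence terms:
0, 1, 1, 2, 3, 5, 8, 13, 21, 34, 55, 89

89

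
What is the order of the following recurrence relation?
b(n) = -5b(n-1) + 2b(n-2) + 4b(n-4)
The order is the largest lag k for which b(n-k) appears. Here the deepest term is b(n-4), so the order is 4.

Order 4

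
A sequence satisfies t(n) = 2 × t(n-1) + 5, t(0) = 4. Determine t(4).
Computing step by step:
t(0) = 4
t(1) = 2 × 4 + 5 = 13
t(2) = 2 × 13 + 5 = 31
t(3) = 2 × 31 + 5 = 67
t(4) = 2 × 67 + 5 = 139

139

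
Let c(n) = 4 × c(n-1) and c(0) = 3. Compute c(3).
Computing step by step:
c(0) = 3
c(1) = 4 × 3 = 12
c(2) = 4 × 12 = 48
c(3) = 4 × 48 = 192

192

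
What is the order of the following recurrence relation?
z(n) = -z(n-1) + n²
The order is the largest lag k for which z(n-k) appears. Here the deepest term is z(n-1) (the n² term is non-homogeneous and does not affect the order), so the order is 1.

Order 1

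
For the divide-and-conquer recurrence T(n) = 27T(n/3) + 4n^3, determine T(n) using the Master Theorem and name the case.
Master Theorem template: T(n) = a·T(n/b) + f(n).
Here: a=27, b=3, f(n)=4n^3
Compute log_b(a) = log_3(27) = 3.
f(n) = 4n^3 = Θ(n^3). Case 2: T(n) = Θ(n^3 log n).

Case 2: T(n) = Θ(n^3 log n)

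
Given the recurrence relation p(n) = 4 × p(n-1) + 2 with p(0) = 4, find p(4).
Computing step by step:
p(0) = 4
p(1) = 4 × 4 + 2 = 18
p(2) = 4 × 18 + 2 = 74
p(3) = 4 × 74 + 2 = 298
p(4) = 4 × 298 + 2 = 1194

1194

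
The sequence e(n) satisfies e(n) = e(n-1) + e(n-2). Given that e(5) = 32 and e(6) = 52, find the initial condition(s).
Work backwards using e(k) = e(k+2) - e(k+1):
e(4) = e(6) - e(5) = 52 - 32 = 20
e(3) = e(5) - e(4) = 32 - 20 = 12
e(2) = e(4) - e(3) = 20 - 12 = 8
e(1) = e(3) - e(2) = 12 - 8 = 4
e(0) = e(2) - e(1) = 8 - 4 = 4

e(0) = 4, e(1) = 4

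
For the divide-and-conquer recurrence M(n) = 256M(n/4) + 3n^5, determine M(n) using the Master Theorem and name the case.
Master Theorem template: M(n) = a·M(n/b) + f(n).
Here: a=256, b=4, f(n)=3n^5
Compute log_b(a) = log_4(256) = 4.
f(n) = 3n^5 = Ω(n^(4+ε)) with ε = 1, and the regularity condition holds (a·f(n/b) = (a/b^5)·f(n) with a/b^5 = 4^-1 < 1). Case 3: M(n) = Θ(f(n)) = Θ(n^5).

Case 3: M(n) = Θ(n^5)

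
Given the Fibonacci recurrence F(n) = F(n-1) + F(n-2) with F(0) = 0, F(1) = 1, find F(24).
Computing the sequence terms:
0, 1, 1, 2, 3, 5, 8, 13, 21, 34, 55, 89, 144, 233, 377, 610, 987, 1597, 2584, 4181, 6765, 10946, 17711, 28657, 46368

46368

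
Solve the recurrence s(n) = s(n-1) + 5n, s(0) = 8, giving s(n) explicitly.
Recurrence: s(n) = s(n-1) + 5n, initial: s(0) = 8.
Telescoping: s(n) = s(0) + 5·Σᵢ₌₁ⁿ i = 8 + 5·n(n+1)/2.

s(n) = 5·n(n+1)/2 + 8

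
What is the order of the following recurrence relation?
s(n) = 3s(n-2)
The order is the largest lag k for which s(n-k) appears. Here the deepest term is s(n-2), so the order is 2.

Order 2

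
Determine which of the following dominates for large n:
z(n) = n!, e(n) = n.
Comparing growth rates:
Growth-rate hierarchy: log n ≺ any polynomial ≺ any exponential cⁿ (c>1) ≺ n! ≺ nⁿ.
factorial dominates polynomial degree 1 asymptotically.

z(n) grows faster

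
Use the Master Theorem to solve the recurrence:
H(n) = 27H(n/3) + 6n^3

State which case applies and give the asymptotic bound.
Master Theorem template: H(n) = a·H(n/b) + f(n).
Here: a=27, b=3, f(n)=6n^3
Compute log_b(a) = log_3(27) = 3.
f(n) = 6n^3 = Θ(n^3). Case 2: H(n) = Θ(n^3 log n).

Case 2: H(n) = Θ(n^3 log n)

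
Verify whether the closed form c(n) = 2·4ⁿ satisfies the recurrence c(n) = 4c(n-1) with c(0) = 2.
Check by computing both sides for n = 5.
From the recurrence with c(0) = 2:
  c(0) = 2, c(1) = 8, c(2) = 32, c(3) = 128, c(4) = 512, c(5) = 2048
  so the recurrence gives c(5) = 2048.
From the proposed closed form c(n) = 2·4ⁿ:
  c(5) = 2048.
Both sides give 2048 at n = 5, and the initial condition(s) match, so the closed form is consistent.

Yes, the closed form is correct.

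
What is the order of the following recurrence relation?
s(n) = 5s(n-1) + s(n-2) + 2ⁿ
The order is the largest lag k for which s(n-k) appears. Here the deepest term is s(n-2) (the 2ⁿ term is non-homogeneous and does not affect the order), so the order is 2.

Order 2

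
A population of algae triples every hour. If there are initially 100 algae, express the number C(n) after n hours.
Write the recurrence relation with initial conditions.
Each hour multiplies the count by 3, so the count after n hours depends only on the count after n-1 hours: C(n) = 3 × C(n-1). The starting count gives C(0) = 100.
Unrolling n times gives the closed form C(n) = 100 × 3ⁿ.

C(n) = 3 × C(n-1), C(0) = 100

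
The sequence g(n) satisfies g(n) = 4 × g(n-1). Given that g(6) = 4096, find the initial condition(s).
In general g(n) = 4ⁿ · g(0). At n = 6: g(0) = g(6) / 4^6 = 4096 / 4096 = 1.

g(0) = 1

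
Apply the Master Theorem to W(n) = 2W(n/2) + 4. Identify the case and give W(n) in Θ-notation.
Master Theorem template: W(n) = a·W(n/b) + f(n).
Here: a=2, b=2, f(n)=4
Compute log_b(a) = log_2(2) = 1.
f(n) = 4 = O(n^(1-ε)) with ε = 1. Case 1: W(n) = Θ(n^log_b(a)) = Θ(n).

Case 1: W(n) = Θ(n)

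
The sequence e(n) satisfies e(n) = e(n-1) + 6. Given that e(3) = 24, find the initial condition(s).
e(3) = e(0) + 3·6, so e(0) = 24 - 18 = 6.

e(0) = 6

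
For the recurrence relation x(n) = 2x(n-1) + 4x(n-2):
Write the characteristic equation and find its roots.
Substitute x(n) = rⁿ and divide through by rⁿ⁻²: r² - 2r - 4 = 0
Discriminant: 2² + 4·4 = 20, not a perfect square, so by the quadratic formula r = (2 ± √20)/2.
General solution: x(n) = A·r₁ⁿ + B·r₂ⁿ where r₁,r₂ = (2 ± √20)/2

Characteristic: r² - 2r - 4 = 0, Roots: r = (2 ± √20)/2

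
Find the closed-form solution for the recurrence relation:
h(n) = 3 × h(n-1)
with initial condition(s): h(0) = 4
Recurrence: h(n) = 3 × h(n-1), initial: h(0) = 4.
Each term is 3 times the previous, so this is geometric with ratio 3. After n steps: h(n) = h(0)·3ⁿ = 4·3ⁿ.

h(n) = 4·3ⁿ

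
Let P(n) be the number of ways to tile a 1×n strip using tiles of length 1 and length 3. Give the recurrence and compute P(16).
Condition on the last tile: it has length 1 (leaving a 1×(n-1) strip) or length 3 (leaving a 1×(n-3) strip), so P(n) = P(n-1) + P(n-3) (order-3 linear recurrence).
For 0 ≤ i < 3 only unit tiles fit, so P(i) = 1.
Iterating the recurrence: P(3) = 2, P(4) = 3, P(5) = 4, P(6) = 6, P(7) = 9, P(8) = 13, P(9) = 19, P(10) = 28, P(11) = 41, P(12) = 60, P(13) = 88, P(14) = 129, P(15) = 189, P(16) = 277.

P(n) = P(n-1) + P(n-3), with P(i) = 1 for 0 ≤ i < 3; P(16) = 277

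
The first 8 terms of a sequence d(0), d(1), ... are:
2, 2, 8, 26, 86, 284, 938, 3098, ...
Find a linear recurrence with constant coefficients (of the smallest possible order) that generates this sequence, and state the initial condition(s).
Look for the lowest-order linear relation among consecutive terms.
Observation: d(n) - 3·d(n-1) - (1)·d(n-2) = 0 holds for the shown terms, and no order-1 relation d(n) = α·d(n-1) + β fits.
Check at n=3: 3·8 + (1)·2 = 26. ✓

d(n) = 3d(n-1) + d(n-2), d(0) = 2, d(1) = 2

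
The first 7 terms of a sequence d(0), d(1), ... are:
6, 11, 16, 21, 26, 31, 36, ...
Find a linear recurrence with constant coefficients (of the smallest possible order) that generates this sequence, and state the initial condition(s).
Look for the lowest-order linear relation among consecutive terms.
Observation: consecutive differences are constant (= 5).
Check at n=2: 1·11 + 5 = 16. ✓

d(n) = d(n-1) + 5, d(0) = 6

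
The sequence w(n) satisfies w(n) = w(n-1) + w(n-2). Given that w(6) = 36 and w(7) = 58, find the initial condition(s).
Work backwards using w(k) = w(k+2) - w(k+1):
w(5) = w(7) - w(6) = 58 - 36 = 22
w(4) = w(6) - w(5) = 36 - 22 = 14
w(3) = w(5) - w(4) = 22 - 14 = 8
w(2) = w(4) - w(3) = 14 - 8 = 6
w(1) = w(3) - w(2) = 8 - 6 = 2
w(0) = w(2) - w(1) = 6 - 2 = 4

w(0) = 4, w(1) = 2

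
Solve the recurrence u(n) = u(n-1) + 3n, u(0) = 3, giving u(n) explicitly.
Recurrence: u(n) = u(n-1) + 3n, initial: u(0) = 3.
Telescoping: u(n) = u(0) + 3·Σᵢ₌₁ⁿ i = 3 + 3·n(n+1)/2.

u(n) = 3·n(n+1)/2 + 3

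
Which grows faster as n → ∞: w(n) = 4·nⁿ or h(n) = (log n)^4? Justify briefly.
Comparing growth rates:
Growth-rate hierarchy: log n ≺ any polynomial ≺ any exponential cⁿ (c>1) ≺ n! ≺ nⁿ.
super-exponential nⁿ dominates polylogarithmic (log n)^4 asymptotically.

w(n) grows faster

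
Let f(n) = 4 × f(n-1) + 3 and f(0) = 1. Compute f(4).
Computing step by step:
f(0) = 1
f(1) = 4 × 1 + 3 = 7
f(2) = 4 × 7 + 3 = 31
f(3) = 4 × 31 + 3 = 127
f(4) = 4 × 127 + 3 = 511

511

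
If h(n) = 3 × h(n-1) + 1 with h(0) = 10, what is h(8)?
Computing step by step:
h(0) = 10
h(1) = 3 × 10 + 1 = 31
h(2) = 3 × 31 + 1 = 94
h(3) = 3 × 94 + 1 = 283
h(4) = 3 × 283 + 1 = 850
h(5) = 3 × 850 + 1 = 2551
h(6) = 3 × 2551 + 1 = 7654
h(7) = 3 × 7654 + 1 = 22963
h(8) = 3 × 22963 + 1 = 68890

68890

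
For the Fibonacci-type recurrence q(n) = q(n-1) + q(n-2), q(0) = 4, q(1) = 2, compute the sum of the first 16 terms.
Computing the sequence terms: 4, 2, 6, 8, 14, 22, 36, 58, 94, 152, 246, 398, 644, 1042, 1686, 2728
Adding these values together:

7140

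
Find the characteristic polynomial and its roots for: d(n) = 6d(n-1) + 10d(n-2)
Substitute d(n) = rⁿ and divide through by rⁿ⁻²: r² - 6r - 10 = 0
Discriminant: 6² + 4·10 = 76, not a perfect square, so by the quadratic formula r = (6 ± √76)/2.
General solution: d(n) = A·r₁ⁿ + B·r₂ⁿ where r₁,r₂ = (6 ± √76)/2

Characteristic: r² - 6r - 10 = 0, Roots: r = (6 ± √76)/2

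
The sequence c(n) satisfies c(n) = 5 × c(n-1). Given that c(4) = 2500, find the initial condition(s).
In general c(n) = 5ⁿ · c(0). At n = 4: c(0) = c(4) / 5^4 = 2500 / 625 = 4.

c(0) = 4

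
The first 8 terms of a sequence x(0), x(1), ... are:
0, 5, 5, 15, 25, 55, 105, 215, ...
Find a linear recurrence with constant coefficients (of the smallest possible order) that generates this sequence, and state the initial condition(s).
Look for the lowest-order linear relation among consecutive terms.
Observation: x(n) - 1·x(n-1) - (2)·x(n-2) = 0 holds for the shown terms, and no order-1 relation x(n) = α·x(n-1) + β fits.
Check at n=3: 1·5 + (2)·5 = 15. ✓

x(n) = x(n-1) + 2x(n-2), x(0) = 0, x(1) = 5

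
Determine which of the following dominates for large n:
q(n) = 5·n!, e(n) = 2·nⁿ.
Comparing growth rates:
Growth-rate hierarchy: log n ≺ any polynomial ≺ any exponential cⁿ (c>1) ≺ n! ≺ nⁿ.
super-exponential nⁿ dominates factorial asymptotically.

e(n) grows faster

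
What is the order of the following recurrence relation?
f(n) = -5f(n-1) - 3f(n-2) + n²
The order is the largest lag k for which f(n-k) appears. Here the deepest term is f(n-2) (the n² term is non-homogeneous and does not affect the order), so the order is 2.

Order 2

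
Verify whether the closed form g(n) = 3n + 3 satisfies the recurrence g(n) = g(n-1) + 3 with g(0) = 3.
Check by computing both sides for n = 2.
From the recurrence with g(0) = 3:
  g(0) = 3, g(1) = 6, g(2) = 9
  so the recurrence gives g(2) = 9.
From the proposed closed form g(n) = 3n + 3:
  g(2) = 9.
Both sides give 9 at n = 2, and the initial condition(s) match, so the closed form is consistent.

Yes, the closed form is correct.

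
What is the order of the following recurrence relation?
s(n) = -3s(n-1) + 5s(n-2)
The order is the largest lag k for which s(n-k) appears. Here the deepest term is s(n-2), so the order is 2.

Order 2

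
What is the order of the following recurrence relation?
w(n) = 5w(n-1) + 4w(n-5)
The order is the largest lag k for which w(n-k) appears. Here the deepest term is w(n-5), so the order is 5.

Order 5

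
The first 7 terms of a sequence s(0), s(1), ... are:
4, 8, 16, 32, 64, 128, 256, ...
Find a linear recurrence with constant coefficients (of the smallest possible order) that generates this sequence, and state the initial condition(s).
Look for the lowest-order linear relation among consecutive terms.
Observation: each term is 2× the previous.
Check at n=2: 2·8 = 16. ✓

s(n) = 2 × s(n-1), s(0) = 4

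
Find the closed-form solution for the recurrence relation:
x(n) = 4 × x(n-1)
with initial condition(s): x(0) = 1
Recurrence: x(n) = 4 × x(n-1), initial: x(0) = 1.
Each term is 4 times the previous, so this is geometric with ratio 4. After n steps: x(n) = x(0)·4ⁿ = 4ⁿ.

x(n) = 4ⁿ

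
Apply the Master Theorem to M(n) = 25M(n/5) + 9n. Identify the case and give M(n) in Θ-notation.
Master Theorem template: M(n) = a·M(n/b) + f(n).
Here: a=25, b=5, f(n)=9n
Compute log_b(a) = log_5(25) = 2.
f(n) = 9n = O(n^(2-ε)) with ε = 1. Case 1: M(n) = Θ(n^log_b(a)) = Θ(n^2).

Case 1: M(n) = Θ(n^2)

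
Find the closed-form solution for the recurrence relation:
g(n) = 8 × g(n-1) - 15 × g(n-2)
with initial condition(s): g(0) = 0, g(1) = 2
Recurrence: g(n) = 8 × g(n-1) - 15 × g(n-2), initial: g(0) = 0, g(1) = 2.
Characteristic equation: r² - 8r + 15 = 0, which factors as (r - 5)(r - 3) = 0, so r = 5, 3. General solution g(n) = A·5ⁿ + B·3ⁿ. From g(0) = 0: A + B = 0. From g(1) = 2: 5A + 3B = 2. Solving gives A = 1, B = -1.

g(n) = 5ⁿ - 3ⁿ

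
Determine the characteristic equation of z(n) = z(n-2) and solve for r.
Substitute z(n) = rⁿ and divide through by rⁿ⁻²: r² - 1 = 0
Factor: (r + 1)(r - 1) = 0, so r = -1, 1.
General solution: z(n) = A·(-1)ⁿ + B·1ⁿ

Characteristic: r² - 1 = 0, Roots: r = -1, 1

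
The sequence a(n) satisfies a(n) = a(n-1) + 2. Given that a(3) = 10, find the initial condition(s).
a(3) = a(0) + 3·2, so a(0) = 10 - 6 = 4.

a(0) = 4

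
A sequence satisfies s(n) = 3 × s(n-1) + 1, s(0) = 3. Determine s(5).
Computing step by step:
s(0) = 3
s(1) = 3 × 3 + 1 = 10
s(2) = 3 × 10 + 1 = 31
s(3) = 3 × 31 + 1 = 94
s(4) = 3 × 94 + 1 = 283
s(5) = 3 × 283 + 1 = 850

850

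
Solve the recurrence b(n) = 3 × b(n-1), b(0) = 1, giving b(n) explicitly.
Recurrence: b(n) = 3 × b(n-1), initial: b(0) = 1.
Each term is 3 times the previous, so this is geometric with ratio 3. After n steps: b(n) = b(0)·3ⁿ = 3ⁿ.

b(n) = 3ⁿ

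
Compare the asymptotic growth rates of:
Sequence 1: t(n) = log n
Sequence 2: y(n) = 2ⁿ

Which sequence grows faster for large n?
Comparing growth rates:
Growth-rate hierarchy: log n ≺ any polynomial ≺ any exponential cⁿ (c>1) ≺ n! ≺ nⁿ.
exponential base 2 dominates logarithmic asymptotically.

y(n) grows faster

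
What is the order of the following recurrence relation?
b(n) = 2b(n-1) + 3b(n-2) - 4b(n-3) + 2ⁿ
The order is the largest lag k for which b(n-k) appears. Here the deepest term is b(n-3) (the 2ⁿ term is non-homogeneous and does not affect the order), so the order is 3.

Order 3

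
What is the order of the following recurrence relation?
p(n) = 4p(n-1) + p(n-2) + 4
The order is the largest lag k for which p(n-k) appears. Here the deepest term is p(n-2) (the 4 term is non-homogeneous and does not affect the order), so the order is 2.

Order 2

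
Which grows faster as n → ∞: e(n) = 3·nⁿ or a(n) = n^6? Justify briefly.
Comparing growth rates:
Growth-rate hierarchy: log n ≺ any polynomial ≺ any exponential cⁿ (c>1) ≺ n! ≺ nⁿ.
super-exponential nⁿ dominates polynomial degree 6 asymptotically.

e(n) grows faster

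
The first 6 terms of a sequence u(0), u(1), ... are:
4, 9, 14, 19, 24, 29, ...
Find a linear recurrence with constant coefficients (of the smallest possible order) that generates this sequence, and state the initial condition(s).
Look for the lowest-order linear relation among consecutive terms.
Observation: consecutive differences are constant (= 5).
Check at n=2: 1·9 + 5 = 14. ✓

u(n) = u(n-1) + 5, u(0) = 4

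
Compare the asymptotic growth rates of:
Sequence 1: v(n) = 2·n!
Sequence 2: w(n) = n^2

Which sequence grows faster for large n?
Comparing growth rates:
Growth-rate hierarchy: log n ≺ any polynomial ≺ any exponential cⁿ (c>1) ≺ n! ≺ nⁿ.
factorial dominates polynomial degree 2 asymptotically.

v(n) grows faster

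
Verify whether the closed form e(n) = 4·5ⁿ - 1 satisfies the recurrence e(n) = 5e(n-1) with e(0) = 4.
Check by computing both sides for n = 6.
From the recurrence with e(0) = 4:
  e(0) = 4, e(1) = 20, e(2) = 100, e(3) = 500, e(4) = 2500, e(5) = 12500, e(6) = 62500
  so the recurrence gives e(6) = 62500.
From the proposed closed form e(n) = 4·5ⁿ - 1:
  e(6) = 62499.
The recurrence gives 62500 but the closed form gives 62499, so the closed form does not satisfy the recurrence.

No, the closed form is incorrect.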